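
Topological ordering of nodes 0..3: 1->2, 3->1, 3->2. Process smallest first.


Kahn's algorithm, process smallest node first
Order: [0, 3, 1, 2]


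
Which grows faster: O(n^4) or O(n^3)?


cubic grows slower than quartic
O(n^3) is asymptotically smaller; O(n^4) grows faster


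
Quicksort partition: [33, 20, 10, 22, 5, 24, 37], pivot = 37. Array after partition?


Elements <= 37 go left of pivot.
Result: [33, 20, 10, 22, 5, 24, 37], pivot at index 6


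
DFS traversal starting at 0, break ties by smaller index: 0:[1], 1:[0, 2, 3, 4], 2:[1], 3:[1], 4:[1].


DFS stack-based: start with [0]
Visit order: [0, 1, 2, 3, 4]


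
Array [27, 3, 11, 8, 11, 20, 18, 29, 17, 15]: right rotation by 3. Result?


Right rotate by 3: [29, 17, 15, 27, 3, 11, 8, 11, 20, 18]


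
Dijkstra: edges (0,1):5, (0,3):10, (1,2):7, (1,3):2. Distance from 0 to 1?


Dijkstra from 0:
Distances: {0: 0, 1: 5, 2: 12, 3: 7}
Shortest distance to 1 = 5, path = [0, 1]


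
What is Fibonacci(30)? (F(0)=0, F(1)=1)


F(n)=F(n-1)+F(n-2)
...F(28)=317811, F(29)=514229, F(30)=832040


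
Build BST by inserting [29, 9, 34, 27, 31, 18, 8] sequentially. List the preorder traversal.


Root = 29; build tree by BST insertion.
Preorder traversal: [29, 9, 8, 27, 18, 34, 31]


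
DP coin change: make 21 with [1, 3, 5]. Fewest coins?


dp[0]=0; dp[i]=1+min(dp[i-c] for c in coins)
...dp[16]=4, dp[17]=5, dp[18]=4, dp[19]=5, dp[20]=4, dp[21]=5
Minimum coins for 21 = 5


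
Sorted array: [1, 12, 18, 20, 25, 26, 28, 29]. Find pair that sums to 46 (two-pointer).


Two pointers: lo=0, hi=7
Found pair: (18, 28) summing to 46


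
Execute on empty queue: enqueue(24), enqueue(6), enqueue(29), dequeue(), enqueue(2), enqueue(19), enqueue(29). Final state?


enqueue(24) -> [24]
enqueue(6) -> [24, 6]
enqueue(29) -> [24, 6, 29]
dequeue() returns 24 -> [6, 29]
enqueue(2) -> [6, 29, 2]
enqueue(19) -> [6, 29, 2, 19]
enqueue(29) -> [6, 29, 2, 19, 29]
Final queue (front to back): [6, 29, 2, 19, 29]


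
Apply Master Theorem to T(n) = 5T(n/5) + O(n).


a=5, b=5, c=1. log_5(5)=1 = c=1. Case 2: O(n^c log n) = O(n log n)
Complexity: O(n log n)


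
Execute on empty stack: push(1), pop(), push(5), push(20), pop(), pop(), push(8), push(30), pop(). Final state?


push(1) -> [1]
pop() returns 1 -> []
push(5) -> [5]
push(20) -> [5, 20]
pop() returns 20 -> [5]
pop() returns 5 -> []
push(8) -> [8]
push(30) -> [8, 30]
pop() returns 30 -> [8]
Final stack (bottom to top): [8]


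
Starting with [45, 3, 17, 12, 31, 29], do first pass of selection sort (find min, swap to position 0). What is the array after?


After one pass: [3, 45, 17, 12, 31, 29]


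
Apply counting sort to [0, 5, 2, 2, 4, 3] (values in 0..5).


Count array: [1, 0, 2, 1, 1, 1]
Reconstruct: [0, 2, 2, 3, 4, 5]


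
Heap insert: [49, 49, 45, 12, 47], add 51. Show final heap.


Append 51: [49, 49, 45, 12, 47, 51]
Bubble up: swap idx 5(51) with idx 2(45); swap idx 2(51) with idx 0(49)
Result: [51, 49, 49, 12, 47, 45]


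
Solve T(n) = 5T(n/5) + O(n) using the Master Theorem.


a=5, b=5, c=1. log_5(5)=1 = c=1. Case 2: O(n^c log n) = O(n log n)
Complexity: O(n log n)


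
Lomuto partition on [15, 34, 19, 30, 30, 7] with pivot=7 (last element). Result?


Elements <= 7 go left of pivot.
Result: [7, 34, 19, 30, 30, 15], pivot at index 0


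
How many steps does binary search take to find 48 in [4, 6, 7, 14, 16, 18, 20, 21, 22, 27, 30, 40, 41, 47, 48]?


Search for 48:
[0,14] mid=7 arr[7]=21
[8,14] mid=11 arr[11]=40
[12,14] mid=13 arr[13]=47
[14,14] mid=14 arr[14]=48
Total: 4 comparisons


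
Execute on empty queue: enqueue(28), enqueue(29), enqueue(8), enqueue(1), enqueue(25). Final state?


enqueue(28) -> [28]
enqueue(29) -> [28, 29]
enqueue(8) -> [28, 29, 8]
enqueue(1) -> [28, 29, 8, 1]
enqueue(25) -> [28, 29, 8, 1, 25]
Final queue (front to back): [28, 29, 8, 1, 25]


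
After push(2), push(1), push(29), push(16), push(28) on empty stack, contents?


push(2) -> [2]
push(1) -> [2, 1]
push(29) -> [2, 1, 29]
push(16) -> [2, 1, 29, 16]
push(28) -> [2, 1, 29, 16, 28]
Final stack (bottom to top): [2, 1, 29, 16, 28]


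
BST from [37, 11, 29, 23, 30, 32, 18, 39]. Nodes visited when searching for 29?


BST root = 37
Search for 29: compare at each node
Path: [37, 11, 29]


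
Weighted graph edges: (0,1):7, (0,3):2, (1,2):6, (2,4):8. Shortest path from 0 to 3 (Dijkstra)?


Dijkstra from 0:
Distances: {0: 0, 1: 7, 2: 13, 3: 2, 4: 21}
Shortest distance to 3 = 2, path = [0, 3]


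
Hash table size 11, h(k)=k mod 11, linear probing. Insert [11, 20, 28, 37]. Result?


Insertions: 11->slot 0; 20->slot 9; 28->slot 6; 37->slot 4
Table: [11, None, None, None, 37, None, 28, None, None, 20, None]


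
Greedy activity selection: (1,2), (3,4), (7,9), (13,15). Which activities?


Greedy: pick earliest-ending, then skip overlaps.
Selected (4 activities): [(1, 2), (3, 4), (7, 9), (13, 15)]


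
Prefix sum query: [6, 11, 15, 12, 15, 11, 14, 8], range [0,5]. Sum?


Prefix sums: [0, 6, 17, 32, 44, 59, 70, 84, 92]
Sum[0..5] = prefix[6] - prefix[0] = 70 - 0 = 70


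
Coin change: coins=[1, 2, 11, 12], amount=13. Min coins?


dp[0]=0; dp[i]=1+min(dp[i-c] for c in coins)
...dp[8]=4, dp[9]=5, dp[10]=5, dp[11]=1, dp[12]=1, dp[13]=2
Minimum coins for 13 = 2


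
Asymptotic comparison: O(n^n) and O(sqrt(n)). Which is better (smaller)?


sublinear grows slower than n^n
O(sqrt(n)) is asymptotically smaller; O(n^n) grows faster


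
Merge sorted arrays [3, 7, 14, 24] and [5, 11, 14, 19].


Compare heads, take smaller each step.
Merged: [3, 5, 7, 11, 14, 14, 19, 24]


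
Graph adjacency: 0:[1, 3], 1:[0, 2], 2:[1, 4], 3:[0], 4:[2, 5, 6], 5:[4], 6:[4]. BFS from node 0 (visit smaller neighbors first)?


BFS queue: start with [0]
Visit order: [0, 1, 3, 2, 4, 5, 6]


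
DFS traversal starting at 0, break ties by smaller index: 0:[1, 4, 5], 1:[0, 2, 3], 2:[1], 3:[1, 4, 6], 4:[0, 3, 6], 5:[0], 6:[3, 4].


DFS stack-based: start with [0]
Visit order: [0, 1, 2, 3, 4, 6, 5]


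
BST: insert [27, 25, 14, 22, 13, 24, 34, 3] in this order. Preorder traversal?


Root = 27; build tree by BST insertion.
Preorder traversal: [27, 25, 14, 13, 3, 22, 24, 34]


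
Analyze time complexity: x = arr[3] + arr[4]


Analysis: constant-time operation, no loop
Complexity: O(1)


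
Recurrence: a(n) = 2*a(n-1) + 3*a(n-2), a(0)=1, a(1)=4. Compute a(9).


Build bottom-up:
...a(7)=2734, a(8)=8201, a(9)=2*8201+3*2734=24604


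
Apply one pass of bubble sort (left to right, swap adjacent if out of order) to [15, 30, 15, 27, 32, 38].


After one pass: [15, 15, 27, 30, 32, 38]


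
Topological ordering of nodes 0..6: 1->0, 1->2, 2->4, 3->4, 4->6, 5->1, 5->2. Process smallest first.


Kahn's algorithm, process smallest node first
Order: [3, 5, 1, 0, 2, 4, 6]


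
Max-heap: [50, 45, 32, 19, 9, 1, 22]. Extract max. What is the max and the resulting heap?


Max = 50
Replace root with last, heapify down
Resulting heap: [45, 22, 32, 19, 9, 1]


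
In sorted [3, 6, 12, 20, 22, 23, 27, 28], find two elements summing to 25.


Two pointers: lo=0, hi=7
Found pair: (3, 22) summing to 25


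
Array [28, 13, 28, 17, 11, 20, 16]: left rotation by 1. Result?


Left rotate by 1: [13, 28, 17, 11, 20, 16, 28]


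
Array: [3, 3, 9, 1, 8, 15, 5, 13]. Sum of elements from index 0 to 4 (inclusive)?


Prefix sums: [0, 3, 6, 15, 16, 24, 39, 44, 57]
Sum[0..4] = prefix[5] - prefix[0] = 24 - 0 = 24


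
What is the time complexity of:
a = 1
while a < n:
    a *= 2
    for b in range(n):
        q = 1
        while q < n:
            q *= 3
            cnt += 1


Per nesting level: O(log n) * O(n) * O(log n) = O(n (log n)^2)
Complexity: O(n (log n)^2)


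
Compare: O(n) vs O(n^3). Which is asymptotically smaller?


linear grows slower than cubic
O(n) is asymptotically smaller; O(n^3) grows faster


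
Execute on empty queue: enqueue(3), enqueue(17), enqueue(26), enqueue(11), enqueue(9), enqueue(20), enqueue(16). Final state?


enqueue(3) -> [3]
enqueue(17) -> [3, 17]
enqueue(26) -> [3, 17, 26]
enqueue(11) -> [3, 17, 26, 11]
enqueue(9) -> [3, 17, 26, 11, 9]
enqueue(20) -> [3, 17, 26, 11, 9, 20]
enqueue(16) -> [3, 17, 26, 11, 9, 20, 16]
Final queue (front to back): [3, 17, 26, 11, 9, 20, 16]


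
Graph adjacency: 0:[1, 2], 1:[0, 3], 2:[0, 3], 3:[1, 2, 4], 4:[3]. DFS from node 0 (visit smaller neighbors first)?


DFS stack-based: start with [0]
Visit order: [0, 1, 3, 2, 4]


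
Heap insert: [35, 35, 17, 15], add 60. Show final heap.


Append 60: [35, 35, 17, 15, 60]
Bubble up: swap idx 4(60) with idx 1(35); swap idx 1(60) with idx 0(35)
Result: [60, 35, 17, 15, 35]


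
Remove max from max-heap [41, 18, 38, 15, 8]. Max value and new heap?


Max = 41
Replace root with last, heapify down
Resulting heap: [38, 18, 8, 15]


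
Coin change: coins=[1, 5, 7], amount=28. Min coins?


dp[0]=0; dp[i]=1+min(dp[i-c] for c in coins)
...dp[23]=5, dp[24]=4, dp[25]=5, dp[26]=4, dp[27]=5, dp[28]=4
Minimum coins for 28 = 4


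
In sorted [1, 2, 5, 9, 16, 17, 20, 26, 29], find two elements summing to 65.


Two pointers: lo=0, hi=8
No pair sums to 65


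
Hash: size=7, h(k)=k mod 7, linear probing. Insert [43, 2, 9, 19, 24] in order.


Insertions: 43->slot 1; 2->slot 2; 9->slot 3; 19->slot 5; 24->slot 4
Table: [None, 43, 2, 9, 24, 19, None]


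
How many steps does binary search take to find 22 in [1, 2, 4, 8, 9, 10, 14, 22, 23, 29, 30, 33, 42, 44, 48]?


Search for 22:
[0,14] mid=7 arr[7]=22
Total: 1 comparisons


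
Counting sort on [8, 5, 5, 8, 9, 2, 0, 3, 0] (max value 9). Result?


Count array: [2, 0, 1, 1, 0, 2, 0, 0, 2, 1]
Reconstruct: [0, 0, 2, 3, 5, 5, 8, 8, 9]


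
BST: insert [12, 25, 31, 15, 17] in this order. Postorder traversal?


Root = 12; build tree by BST insertion.
Postorder traversal: [17, 15, 31, 25, 12]


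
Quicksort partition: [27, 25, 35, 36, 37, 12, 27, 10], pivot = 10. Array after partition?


Elements <= 10 go left of pivot.
Result: [10, 25, 35, 36, 37, 12, 27, 27], pivot at index 0


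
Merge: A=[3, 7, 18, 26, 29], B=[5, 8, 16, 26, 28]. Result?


Compare heads, take smaller each step.
Merged: [3, 5, 7, 8, 16, 18, 26, 26, 28, 29]


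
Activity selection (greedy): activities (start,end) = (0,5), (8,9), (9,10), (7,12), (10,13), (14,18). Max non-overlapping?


Greedy: pick earliest-ending, then skip overlaps.
Selected (5 activities): [(0, 5), (8, 9), (9, 10), (10, 13), (14, 18)]


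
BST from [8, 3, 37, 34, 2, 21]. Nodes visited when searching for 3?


BST root = 8
Search for 3: compare at each node
Path: [8, 3]


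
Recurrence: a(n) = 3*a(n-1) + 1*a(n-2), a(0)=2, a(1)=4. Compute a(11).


Build bottom-up:
...a(9)=59734, a(10)=197288, a(11)=3*197288+1*59734=651598


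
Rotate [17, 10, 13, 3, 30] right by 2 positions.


Right rotate by 2: [3, 30, 17, 10, 13]


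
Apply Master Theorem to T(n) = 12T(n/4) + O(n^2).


a=12, b=4, c=2. log_4(12)=1.792 < c=2. Case 3: O(n^c) = O(n^2)
Complexity: O(n^2)


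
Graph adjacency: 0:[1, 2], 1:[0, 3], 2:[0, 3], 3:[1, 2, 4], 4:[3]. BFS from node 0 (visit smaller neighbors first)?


BFS queue: start with [0]
Visit order: [0, 1, 2, 3, 4]


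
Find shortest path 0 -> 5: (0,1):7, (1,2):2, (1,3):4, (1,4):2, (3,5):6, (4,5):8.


Dijkstra from 0:
Distances: {0: 0, 1: 7, 2: 9, 3: 11, 4: 9, 5: 17}
Shortest distance to 5 = 17, path = [0, 1, 4, 5]


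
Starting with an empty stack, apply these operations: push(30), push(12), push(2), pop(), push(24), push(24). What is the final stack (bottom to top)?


push(30) -> [30]
push(12) -> [30, 12]
push(2) -> [30, 12, 2]
pop() returns 2 -> [30, 12]
push(24) -> [30, 12, 24]
push(24) -> [30, 12, 24, 24]
Final stack (bottom to top): [30, 12, 24, 24]


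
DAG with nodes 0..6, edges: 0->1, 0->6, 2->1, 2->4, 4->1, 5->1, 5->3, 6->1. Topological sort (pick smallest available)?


Kahn's algorithm, process smallest node first
Order: [0, 2, 4, 5, 3, 6, 1]


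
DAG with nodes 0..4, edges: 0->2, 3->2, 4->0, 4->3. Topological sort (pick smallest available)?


Kahn's algorithm, process smallest node first
Order: [1, 4, 0, 3, 2]


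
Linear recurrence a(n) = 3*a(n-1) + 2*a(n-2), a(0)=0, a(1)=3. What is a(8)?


Build bottom-up:
...a(6)=1485, a(7)=5289, a(8)=3*5289+2*1485=18837


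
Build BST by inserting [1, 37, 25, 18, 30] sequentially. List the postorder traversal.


Root = 1; build tree by BST insertion.
Postorder traversal: [18, 30, 25, 37, 1]


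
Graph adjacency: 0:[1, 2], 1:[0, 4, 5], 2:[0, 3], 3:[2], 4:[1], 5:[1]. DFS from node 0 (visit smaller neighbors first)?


DFS stack-based: start with [0]
Visit order: [0, 1, 4, 5, 2, 3]


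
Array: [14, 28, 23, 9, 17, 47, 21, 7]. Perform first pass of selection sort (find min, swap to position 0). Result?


After one pass: [7, 28, 23, 9, 17, 47, 21, 14]


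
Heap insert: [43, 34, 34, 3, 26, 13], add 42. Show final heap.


Append 42: [43, 34, 34, 3, 26, 13, 42]
Bubble up: swap idx 6(42) with idx 2(34)
Result: [43, 34, 42, 3, 26, 13, 34]


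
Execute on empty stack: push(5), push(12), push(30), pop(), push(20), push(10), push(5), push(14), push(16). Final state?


push(5) -> [5]
push(12) -> [5, 12]
push(30) -> [5, 12, 30]
pop() returns 30 -> [5, 12]
push(20) -> [5, 12, 20]
push(10) -> [5, 12, 20, 10]
push(5) -> [5, 12, 20, 10, 5]
push(14) -> [5, 12, 20, 10, 5, 14]
push(16) -> [5, 12, 20, 10, 5, 14, 16]
Final stack (bottom to top): [5, 12, 20, 10, 5, 14, 16]


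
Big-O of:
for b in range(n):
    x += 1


Per nesting level: O(n) = O(n)
Complexity: O(n)


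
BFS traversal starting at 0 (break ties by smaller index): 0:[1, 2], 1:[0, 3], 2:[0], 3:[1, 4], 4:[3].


BFS queue: start with [0]
Visit order: [0, 1, 2, 3, 4]


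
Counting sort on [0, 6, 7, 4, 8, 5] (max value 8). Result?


Count array: [1, 0, 0, 0, 1, 1, 1, 1, 1]
Reconstruct: [0, 4, 5, 6, 7, 8]


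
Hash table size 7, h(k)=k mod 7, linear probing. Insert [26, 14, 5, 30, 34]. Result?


Insertions: 26->slot 5; 14->slot 0; 5->slot 6; 30->slot 2; 34->slot 1
Table: [14, 34, 30, None, None, 26, 5]


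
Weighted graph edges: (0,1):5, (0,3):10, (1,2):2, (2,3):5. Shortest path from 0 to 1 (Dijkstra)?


Dijkstra from 0:
Distances: {0: 0, 1: 5, 2: 7, 3: 10}
Shortest distance to 1 = 5, path = [0, 1]


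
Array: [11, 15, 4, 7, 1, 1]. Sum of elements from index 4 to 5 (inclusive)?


Prefix sums: [0, 11, 26, 30, 37, 38, 39]
Sum[4..5] = prefix[6] - prefix[4] = 39 - 37 = 2


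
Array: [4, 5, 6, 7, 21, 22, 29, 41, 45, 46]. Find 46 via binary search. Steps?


Search for 46:
[0,9] mid=4 arr[4]=21
[5,9] mid=7 arr[7]=41
[8,9] mid=8 arr[8]=45
[9,9] mid=9 arr[9]=46
Total: 4 comparisons


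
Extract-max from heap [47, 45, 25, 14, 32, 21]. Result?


Max = 47
Replace root with last, heapify down
Resulting heap: [45, 32, 25, 14, 21]


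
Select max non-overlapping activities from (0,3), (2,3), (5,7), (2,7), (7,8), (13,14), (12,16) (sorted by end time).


Greedy: pick earliest-ending, then skip overlaps.
Selected (4 activities): [(0, 3), (5, 7), (7, 8), (13, 14)]


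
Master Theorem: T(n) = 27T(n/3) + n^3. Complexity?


a=27, b=3, c=3. log_3(27)=3 = c=3. Case 2: O(n^c log n) = O(n^3 log n)
Complexity: O(n^3 log n)


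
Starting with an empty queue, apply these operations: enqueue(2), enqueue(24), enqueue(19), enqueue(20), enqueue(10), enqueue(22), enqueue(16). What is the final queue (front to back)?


enqueue(2) -> [2]
enqueue(24) -> [2, 24]
enqueue(19) -> [2, 24, 19]
enqueue(20) -> [2, 24, 19, 20]
enqueue(10) -> [2, 24, 19, 20, 10]
enqueue(22) -> [2, 24, 19, 20, 10, 22]
enqueue(16) -> [2, 24, 19, 20, 10, 22, 16]
Final queue (front to back): [2, 24, 19, 20, 10, 22, 16]


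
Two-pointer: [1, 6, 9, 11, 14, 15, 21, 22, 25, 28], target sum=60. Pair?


Two pointers: lo=0, hi=9
No pair sums to 60


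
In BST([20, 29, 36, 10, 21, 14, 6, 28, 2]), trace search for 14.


BST root = 20
Search for 14: compare at each node
Path: [20, 10, 14]


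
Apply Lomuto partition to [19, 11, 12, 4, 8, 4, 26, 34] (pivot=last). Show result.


Elements <= 34 go left of pivot.
Result: [19, 11, 12, 4, 8, 4, 26, 34], pivot at index 7


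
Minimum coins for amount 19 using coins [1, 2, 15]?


dp[0]=0; dp[i]=1+min(dp[i-c] for c in coins)
...dp[14]=7, dp[15]=1, dp[16]=2, dp[17]=2, dp[18]=3, dp[19]=3
Minimum coins for 19 = 3


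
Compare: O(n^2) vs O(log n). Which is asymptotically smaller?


logarithmic grows slower than quadratic
O(log n) is asymptotically smaller; O(n^2) grows faster


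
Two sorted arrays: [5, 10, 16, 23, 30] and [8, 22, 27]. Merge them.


Compare heads, take smaller each step.
Merged: [5, 8, 10, 16, 22, 23, 27, 30]


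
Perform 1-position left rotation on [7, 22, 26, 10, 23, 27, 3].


Left rotate by 1: [22, 26, 10, 23, 27, 3, 7]


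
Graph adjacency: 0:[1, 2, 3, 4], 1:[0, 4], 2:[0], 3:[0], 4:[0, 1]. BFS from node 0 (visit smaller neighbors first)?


BFS queue: start with [0]
Visit order: [0, 1, 2, 3, 4]


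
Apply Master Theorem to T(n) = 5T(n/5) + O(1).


a=5, b=5, c=0. log_5(5)=1 > c=0. Case 1: O(n^log_b(a)) = O(n)
Complexity: O(n)


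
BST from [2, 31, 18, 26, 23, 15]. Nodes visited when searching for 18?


BST root = 2
Search for 18: compare at each node
Path: [2, 31, 18]


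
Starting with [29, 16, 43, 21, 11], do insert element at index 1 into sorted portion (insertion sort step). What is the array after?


After one pass: [16, 29, 43, 21, 11]


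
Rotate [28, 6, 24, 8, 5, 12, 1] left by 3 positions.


Left rotate by 3: [8, 5, 12, 1, 28, 6, 24]


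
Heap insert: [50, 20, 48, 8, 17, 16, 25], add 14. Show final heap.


Append 14: [50, 20, 48, 8, 17, 16, 25, 14]
Bubble up: swap idx 7(14) with idx 3(8)
Result: [50, 20, 48, 14, 17, 16, 25, 8]


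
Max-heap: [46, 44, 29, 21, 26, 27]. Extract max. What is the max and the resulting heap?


Max = 46
Replace root with last, heapify down
Resulting heap: [44, 27, 29, 21, 26]


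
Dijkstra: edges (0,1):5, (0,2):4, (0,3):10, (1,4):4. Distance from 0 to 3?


Dijkstra from 0:
Distances: {0: 0, 1: 5, 2: 4, 3: 10, 4: 9}
Shortest distance to 3 = 10, path = [0, 3]


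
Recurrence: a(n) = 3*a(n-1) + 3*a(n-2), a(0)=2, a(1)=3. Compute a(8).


Build bottom-up:
...a(6)=2970, a(7)=11259, a(8)=3*11259+3*2970=42687


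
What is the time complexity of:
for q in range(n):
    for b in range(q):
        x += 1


Per nesting level: O(n) * O(n) [triangular over q] = O(n^2)
Complexity: O(n^2)


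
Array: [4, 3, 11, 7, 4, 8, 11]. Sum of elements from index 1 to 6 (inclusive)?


Prefix sums: [0, 4, 7, 18, 25, 29, 37, 48]
Sum[1..6] = prefix[7] - prefix[1] = 48 - 4 = 44


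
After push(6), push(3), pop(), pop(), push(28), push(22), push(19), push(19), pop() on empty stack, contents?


push(6) -> [6]
push(3) -> [6, 3]
pop() returns 3 -> [6]
pop() returns 6 -> []
push(28) -> [28]
push(22) -> [28, 22]
push(19) -> [28, 22, 19]
push(19) -> [28, 22, 19, 19]
pop() returns 19 -> [28, 22, 19]
Final stack (bottom to top): [28, 22, 19]


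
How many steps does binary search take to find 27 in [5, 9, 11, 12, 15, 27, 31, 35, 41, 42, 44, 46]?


Search for 27:
[0,11] mid=5 arr[5]=27
Total: 1 comparisons


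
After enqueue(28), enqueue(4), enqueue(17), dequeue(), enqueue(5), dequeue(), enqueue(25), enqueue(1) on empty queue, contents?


enqueue(28) -> [28]
enqueue(4) -> [28, 4]
enqueue(17) -> [28, 4, 17]
dequeue() returns 28 -> [4, 17]
enqueue(5) -> [4, 17, 5]
dequeue() returns 4 -> [17, 5]
enqueue(25) -> [17, 5, 25]
enqueue(1) -> [17, 5, 25, 1]
Final queue (front to back): [17, 5, 25, 1]


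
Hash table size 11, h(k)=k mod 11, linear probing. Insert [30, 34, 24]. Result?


Insertions: 30->slot 8; 34->slot 1; 24->slot 2
Table: [None, 34, 24, None, None, None, None, None, 30, None, None]


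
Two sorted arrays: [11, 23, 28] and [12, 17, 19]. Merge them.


Compare heads, take smaller each step.
Merged: [11, 12, 17, 19, 23, 28]


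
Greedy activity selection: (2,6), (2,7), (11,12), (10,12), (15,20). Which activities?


Greedy: pick earliest-ending, then skip overlaps.
Selected (3 activities): [(2, 6), (11, 12), (15, 20)]


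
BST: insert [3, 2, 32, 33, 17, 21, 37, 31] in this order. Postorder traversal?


Root = 3; build tree by BST insertion.
Postorder traversal: [2, 31, 21, 17, 37, 33, 32, 3]


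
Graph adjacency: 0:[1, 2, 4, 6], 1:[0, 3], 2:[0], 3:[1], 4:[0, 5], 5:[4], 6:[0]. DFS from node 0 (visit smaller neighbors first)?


DFS stack-based: start with [0]
Visit order: [0, 1, 3, 2, 4, 5, 6]


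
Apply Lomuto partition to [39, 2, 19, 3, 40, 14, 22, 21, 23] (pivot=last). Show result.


Elements <= 23 go left of pivot.
Result: [2, 19, 3, 14, 22, 21, 23, 39, 40], pivot at index 6


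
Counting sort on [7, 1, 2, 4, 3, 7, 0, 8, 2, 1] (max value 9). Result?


Count array: [1, 2, 2, 1, 1, 0, 0, 2, 1, 0]
Reconstruct: [0, 1, 1, 2, 2, 3, 4, 7, 7, 8]


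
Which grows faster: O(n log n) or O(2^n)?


linearithmic grows slower than exponential
O(n log n) is asymptotically smaller; O(2^n) grows faster


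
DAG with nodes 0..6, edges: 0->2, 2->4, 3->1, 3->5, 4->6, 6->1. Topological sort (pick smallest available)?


Kahn's algorithm, process smallest node first
Order: [0, 2, 3, 4, 5, 6, 1]


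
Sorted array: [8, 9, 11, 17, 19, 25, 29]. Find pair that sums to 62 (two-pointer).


Two pointers: lo=0, hi=6
No pair sums to 62


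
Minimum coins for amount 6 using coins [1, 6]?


dp[0]=0; dp[i]=1+min(dp[i-c] for c in coins)
...dp[1]=1, dp[2]=2, dp[3]=3, dp[4]=4, dp[5]=5, dp[6]=1
Minimum coins for 6 = 1


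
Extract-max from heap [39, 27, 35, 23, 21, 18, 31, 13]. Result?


Max = 39
Replace root with last, heapify down
Resulting heap: [35, 27, 31, 23, 21, 18, 13]


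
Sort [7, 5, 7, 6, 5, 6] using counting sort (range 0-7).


Count array: [0, 0, 0, 0, 0, 2, 2, 2]
Reconstruct: [5, 5, 6, 6, 7, 7]


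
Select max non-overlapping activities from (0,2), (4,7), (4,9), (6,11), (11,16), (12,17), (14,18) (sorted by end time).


Greedy: pick earliest-ending, then skip overlaps.
Selected (3 activities): [(0, 2), (4, 7), (11, 16)]


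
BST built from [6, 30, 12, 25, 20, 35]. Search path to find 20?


BST root = 6
Search for 20: compare at each node
Path: [6, 30, 12, 25, 20]


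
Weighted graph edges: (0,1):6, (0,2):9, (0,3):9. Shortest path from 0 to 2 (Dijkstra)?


Dijkstra from 0:
Distances: {0: 0, 1: 6, 2: 9, 3: 9}
Shortest distance to 2 = 9, path = [0, 2]


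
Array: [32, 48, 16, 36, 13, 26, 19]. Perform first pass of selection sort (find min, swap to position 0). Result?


After one pass: [13, 48, 16, 36, 32, 26, 19]


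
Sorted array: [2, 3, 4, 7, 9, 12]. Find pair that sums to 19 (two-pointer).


Two pointers: lo=0, hi=5
Found pair: (7, 12) summing to 19


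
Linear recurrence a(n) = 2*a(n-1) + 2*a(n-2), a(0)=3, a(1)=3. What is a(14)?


Build bottom-up:
...a(12)=259392, a(13)=708672, a(14)=2*708672+2*259392=1936128


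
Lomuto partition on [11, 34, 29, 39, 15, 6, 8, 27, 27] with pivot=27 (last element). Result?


Elements <= 27 go left of pivot.
Result: [11, 15, 6, 8, 27, 27, 39, 34, 29], pivot at index 5


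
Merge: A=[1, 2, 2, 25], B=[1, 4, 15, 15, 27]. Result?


Compare heads, take smaller each step.
Merged: [1, 1, 2, 2, 4, 15, 15, 25, 27]


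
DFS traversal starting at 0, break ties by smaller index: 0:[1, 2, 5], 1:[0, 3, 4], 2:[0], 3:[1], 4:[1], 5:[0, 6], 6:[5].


DFS stack-based: start with [0]
Visit order: [0, 1, 3, 4, 2, 5, 6]


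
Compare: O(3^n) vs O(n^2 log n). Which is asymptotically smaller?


n^2 log n grows slower than exponential (base 3)
O(n^2 log n) is asymptotically smaller; O(3^n) grows faster


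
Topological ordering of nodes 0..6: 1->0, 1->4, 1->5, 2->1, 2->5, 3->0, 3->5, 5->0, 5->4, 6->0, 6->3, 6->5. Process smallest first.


Kahn's algorithm, process smallest node first
Order: [2, 1, 6, 3, 5, 0, 4]


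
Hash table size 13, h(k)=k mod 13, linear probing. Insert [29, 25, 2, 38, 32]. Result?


Insertions: 29->slot 3; 25->slot 12; 2->slot 2; 38->slot 0; 32->slot 6
Table: [38, None, 2, 29, None, None, 32, None, None, None, None, None, 25]


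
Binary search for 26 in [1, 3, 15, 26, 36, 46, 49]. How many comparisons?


Search for 26:
[0,6] mid=3 arr[3]=26
Total: 1 comparisons


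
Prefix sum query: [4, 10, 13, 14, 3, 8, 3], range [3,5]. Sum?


Prefix sums: [0, 4, 14, 27, 41, 44, 52, 55]
Sum[3..5] = prefix[6] - prefix[3] = 52 - 27 = 25


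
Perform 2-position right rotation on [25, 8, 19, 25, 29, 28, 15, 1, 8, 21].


Right rotate by 2: [8, 21, 25, 8, 19, 25, 29, 28, 15, 1]


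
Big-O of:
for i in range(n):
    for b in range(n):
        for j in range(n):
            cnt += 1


Per nesting level: O(n) * O(n) * O(n) = O(n^3)
Complexity: O(n^3)


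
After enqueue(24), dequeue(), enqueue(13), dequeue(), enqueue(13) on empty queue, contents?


enqueue(24) -> [24]
dequeue() returns 24 -> []
enqueue(13) -> [13]
dequeue() returns 13 -> []
enqueue(13) -> [13]
Final queue (front to back): [13]


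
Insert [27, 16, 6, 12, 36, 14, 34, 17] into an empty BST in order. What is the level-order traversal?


Root = 27; build tree by BST insertion.
Level-Order traversal: [27, 16, 36, 6, 17, 34, 12, 14]


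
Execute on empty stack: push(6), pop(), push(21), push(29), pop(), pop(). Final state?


push(6) -> [6]
pop() returns 6 -> []
push(21) -> [21]
push(29) -> [21, 29]
pop() returns 29 -> [21]
pop() returns 21 -> []
Final stack (bottom to top): []


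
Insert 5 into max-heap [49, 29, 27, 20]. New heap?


Append 5: [49, 29, 27, 20, 5]
Bubble up: no swaps needed
Result: [49, 29, 27, 20, 5]


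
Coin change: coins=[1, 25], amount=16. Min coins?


dp[0]=0; dp[i]=1+min(dp[i-c] for c in coins)
...dp[11]=11, dp[12]=12, dp[13]=13, dp[14]=14, dp[15]=15, dp[16]=16
Minimum coins for 16 = 16


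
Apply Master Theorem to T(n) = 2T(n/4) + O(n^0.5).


a=2, b=4, c=0.5. log_4(2)=0.5 = c=0.5. Case 2: O(n^c log n) = O(sqrt(n) log n)
Complexity: O(sqrt(n) log n)


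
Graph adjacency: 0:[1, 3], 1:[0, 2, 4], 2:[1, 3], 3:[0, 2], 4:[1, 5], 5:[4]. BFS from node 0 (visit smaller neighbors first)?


BFS queue: start with [0]
Visit order: [0, 1, 3, 2, 4, 5]


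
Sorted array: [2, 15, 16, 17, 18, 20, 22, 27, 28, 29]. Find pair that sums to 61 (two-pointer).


Two pointers: lo=0, hi=9
No pair sums to 61


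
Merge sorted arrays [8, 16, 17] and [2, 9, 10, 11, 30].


Compare heads, take smaller each step.
Merged: [2, 8, 9, 10, 11, 16, 17, 30]


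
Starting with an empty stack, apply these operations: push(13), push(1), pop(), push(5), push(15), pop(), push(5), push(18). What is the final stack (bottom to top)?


push(13) -> [13]
push(1) -> [13, 1]
pop() returns 1 -> [13]
push(5) -> [13, 5]
push(15) -> [13, 5, 15]
pop() returns 15 -> [13, 5]
push(5) -> [13, 5, 5]
push(18) -> [13, 5, 5, 18]
Final stack (bottom to top): [13, 5, 5, 18]


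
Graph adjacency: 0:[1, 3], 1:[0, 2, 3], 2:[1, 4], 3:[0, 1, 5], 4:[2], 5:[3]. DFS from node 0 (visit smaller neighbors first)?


DFS stack-based: start with [0]
Visit order: [0, 1, 2, 4, 3, 5]


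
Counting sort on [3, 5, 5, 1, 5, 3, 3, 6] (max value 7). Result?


Count array: [0, 1, 0, 3, 0, 3, 1, 0]
Reconstruct: [1, 3, 3, 3, 5, 5, 5, 6]


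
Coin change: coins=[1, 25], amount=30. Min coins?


dp[0]=0; dp[i]=1+min(dp[i-c] for c in coins)
...dp[25]=1, dp[26]=2, dp[27]=3, dp[28]=4, dp[29]=5, dp[30]=6
Minimum coins for 30 = 6


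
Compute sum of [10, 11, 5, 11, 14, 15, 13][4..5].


Prefix sums: [0, 10, 21, 26, 37, 51, 66, 79]
Sum[4..5] = prefix[6] - prefix[4] = 66 - 37 = 29


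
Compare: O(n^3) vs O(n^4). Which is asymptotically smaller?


cubic grows slower than quartic
O(n^3) is asymptotically smaller; O(n^4) grows faster


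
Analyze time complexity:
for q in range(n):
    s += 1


Per nesting level: O(n) = O(n)
Complexity: O(n)


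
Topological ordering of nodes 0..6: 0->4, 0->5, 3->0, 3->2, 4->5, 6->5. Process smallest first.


Kahn's algorithm, process smallest node first
Order: [1, 3, 0, 2, 4, 6, 5]


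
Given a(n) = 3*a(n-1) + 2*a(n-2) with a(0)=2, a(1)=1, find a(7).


Build bottom-up:
...a(5)=295, a(6)=1051, a(7)=3*1051+2*295=3743


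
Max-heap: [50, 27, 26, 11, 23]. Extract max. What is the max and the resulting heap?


Max = 50
Replace root with last, heapify down
Resulting heap: [27, 23, 26, 11]


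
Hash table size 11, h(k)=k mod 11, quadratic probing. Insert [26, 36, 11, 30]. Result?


Insertions: 26->slot 4; 36->slot 3; 11->slot 0; 30->slot 8
Table: [11, None, None, 36, 26, None, None, None, 30, None, None]


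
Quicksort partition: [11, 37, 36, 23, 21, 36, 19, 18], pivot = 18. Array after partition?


Elements <= 18 go left of pivot.
Result: [11, 18, 36, 23, 21, 36, 19, 37], pivot at index 1


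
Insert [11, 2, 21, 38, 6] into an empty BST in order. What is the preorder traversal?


Root = 11; build tree by BST insertion.
Preorder traversal: [11, 2, 6, 21, 38]


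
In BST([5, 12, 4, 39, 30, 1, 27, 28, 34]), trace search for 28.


BST root = 5
Search for 28: compare at each node
Path: [5, 12, 39, 30, 27, 28]


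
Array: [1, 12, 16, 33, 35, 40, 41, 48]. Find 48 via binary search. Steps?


Search for 48:
[0,7] mid=3 arr[3]=33
[4,7] mid=5 arr[5]=40
[6,7] mid=6 arr[6]=41
[7,7] mid=7 arr[7]=48
Total: 4 comparisons


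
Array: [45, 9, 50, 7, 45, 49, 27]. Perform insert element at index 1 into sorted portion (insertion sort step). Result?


After one pass: [9, 45, 50, 7, 45, 49, 27]


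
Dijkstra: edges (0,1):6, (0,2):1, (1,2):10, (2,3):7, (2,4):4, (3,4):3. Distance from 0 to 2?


Dijkstra from 0:
Distances: {0: 0, 1: 6, 2: 1, 3: 8, 4: 5}
Shortest distance to 2 = 1, path = [0, 2]


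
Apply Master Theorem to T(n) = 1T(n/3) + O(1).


a=1, b=3, c=0. log_3(1)=0 = c=0. Case 2: O(n^c log n) = O(log n)
Complexity: O(log n)


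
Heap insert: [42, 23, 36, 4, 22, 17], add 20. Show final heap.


Append 20: [42, 23, 36, 4, 22, 17, 20]
Bubble up: no swaps needed
Result: [42, 23, 36, 4, 22, 17, 20]


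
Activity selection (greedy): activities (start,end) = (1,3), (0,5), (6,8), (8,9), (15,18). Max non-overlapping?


Greedy: pick earliest-ending, then skip overlaps.
Selected (4 activities): [(1, 3), (6, 8), (8, 9), (15, 18)]


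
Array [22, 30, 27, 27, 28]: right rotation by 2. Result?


Right rotate by 2: [27, 28, 22, 30, 27]


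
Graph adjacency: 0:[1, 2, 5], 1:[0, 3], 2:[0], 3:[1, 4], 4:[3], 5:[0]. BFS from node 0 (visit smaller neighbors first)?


BFS queue: start with [0]
Visit order: [0, 1, 2, 5, 3, 4]


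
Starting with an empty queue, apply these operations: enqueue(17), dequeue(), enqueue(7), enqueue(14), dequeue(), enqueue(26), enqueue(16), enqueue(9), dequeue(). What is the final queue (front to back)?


enqueue(17) -> [17]
dequeue() returns 17 -> []
enqueue(7) -> [7]
enqueue(14) -> [7, 14]
dequeue() returns 7 -> [14]
enqueue(26) -> [14, 26]
enqueue(16) -> [14, 26, 16]
enqueue(9) -> [14, 26, 16, 9]
dequeue() returns 14 -> [26, 16, 9]
Final queue (front to back): [26, 16, 9]


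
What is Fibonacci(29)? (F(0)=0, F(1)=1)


F(n)=F(n-1)+F(n-2)
...F(27)=196418, F(28)=317811, F(29)=514229


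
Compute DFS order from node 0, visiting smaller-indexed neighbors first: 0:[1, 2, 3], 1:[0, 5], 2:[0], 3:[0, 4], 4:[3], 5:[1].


DFS stack-based: start with [0]
Visit order: [0, 1, 5, 2, 3, 4]


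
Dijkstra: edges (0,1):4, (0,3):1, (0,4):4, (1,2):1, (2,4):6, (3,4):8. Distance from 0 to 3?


Dijkstra from 0:
Distances: {0: 0, 1: 4, 2: 5, 3: 1, 4: 4}
Shortest distance to 3 = 1, path = [0, 3]


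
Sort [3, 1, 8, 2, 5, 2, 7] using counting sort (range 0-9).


Count array: [0, 1, 2, 1, 0, 1, 0, 1, 1, 0]
Reconstruct: [1, 2, 2, 3, 5, 7, 8]


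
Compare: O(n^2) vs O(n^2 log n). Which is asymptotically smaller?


quadratic grows slower than n^2 log n
O(n^2) is asymptotically smaller; O(n^2 log n) grows faster


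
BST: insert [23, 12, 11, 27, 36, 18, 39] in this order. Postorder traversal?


Root = 23; build tree by BST insertion.
Postorder traversal: [11, 18, 12, 39, 36, 27, 23]


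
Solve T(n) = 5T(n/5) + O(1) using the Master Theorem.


a=5, b=5, c=0. log_5(5)=1 > c=0. Case 1: O(n^log_b(a)) = O(n)
Complexity: O(n)


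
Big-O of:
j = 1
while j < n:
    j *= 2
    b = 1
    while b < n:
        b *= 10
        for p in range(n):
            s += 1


Per nesting level: O(log n) * O(log n) * O(n) = O(n (log n)^2)
Complexity: O(n (log n)^2)


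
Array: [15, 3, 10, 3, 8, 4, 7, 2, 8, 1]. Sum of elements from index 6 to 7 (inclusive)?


Prefix sums: [0, 15, 18, 28, 31, 39, 43, 50, 52, 60, 61]
Sum[6..7] = prefix[8] - prefix[6] = 52 - 43 = 9


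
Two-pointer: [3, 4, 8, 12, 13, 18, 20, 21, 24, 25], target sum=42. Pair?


Two pointers: lo=0, hi=9
Found pair: (18, 24) summing to 42


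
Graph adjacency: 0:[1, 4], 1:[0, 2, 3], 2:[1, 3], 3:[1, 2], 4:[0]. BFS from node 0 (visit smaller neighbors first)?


BFS queue: start with [0]
Visit order: [0, 1, 4, 2, 3]


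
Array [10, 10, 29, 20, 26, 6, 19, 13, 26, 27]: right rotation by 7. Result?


Right rotate by 7: [20, 26, 6, 19, 13, 26, 27, 10, 10, 29]


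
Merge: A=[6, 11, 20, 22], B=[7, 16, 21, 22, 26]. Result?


Compare heads, take smaller each step.
Merged: [6, 7, 11, 16, 20, 21, 22, 22, 26]


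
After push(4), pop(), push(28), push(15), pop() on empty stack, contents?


push(4) -> [4]
pop() returns 4 -> []
push(28) -> [28]
push(15) -> [28, 15]
pop() returns 15 -> [28]
Final stack (bottom to top): [28]


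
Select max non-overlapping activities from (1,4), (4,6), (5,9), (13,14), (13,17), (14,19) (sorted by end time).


Greedy: pick earliest-ending, then skip overlaps.
Selected (4 activities): [(1, 4), (4, 6), (13, 14), (14, 19)]


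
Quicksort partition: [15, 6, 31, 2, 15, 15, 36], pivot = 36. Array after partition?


Elements <= 36 go left of pivot.
Result: [15, 6, 31, 2, 15, 15, 36], pivot at index 6


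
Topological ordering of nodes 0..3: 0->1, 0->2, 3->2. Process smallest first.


Kahn's algorithm, process smallest node first
Order: [0, 1, 3, 2]


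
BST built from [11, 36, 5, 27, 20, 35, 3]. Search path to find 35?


BST root = 11
Search for 35: compare at each node
Path: [11, 36, 27, 35]


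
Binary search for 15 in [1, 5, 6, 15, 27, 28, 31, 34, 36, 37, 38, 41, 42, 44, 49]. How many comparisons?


Search for 15:
[0,14] mid=7 arr[7]=34
[0,6] mid=3 arr[3]=15
Total: 2 comparisons


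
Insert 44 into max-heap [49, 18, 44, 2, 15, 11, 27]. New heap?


Append 44: [49, 18, 44, 2, 15, 11, 27, 44]
Bubble up: swap idx 7(44) with idx 3(2); swap idx 3(44) with idx 1(18)
Result: [49, 44, 44, 18, 15, 11, 27, 2]


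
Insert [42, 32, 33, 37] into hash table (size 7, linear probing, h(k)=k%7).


Insertions: 42->slot 0; 32->slot 4; 33->slot 5; 37->slot 2
Table: [42, None, 37, None, 32, 33, None]


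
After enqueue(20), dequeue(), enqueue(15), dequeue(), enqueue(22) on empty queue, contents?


enqueue(20) -> [20]
dequeue() returns 20 -> []
enqueue(15) -> [15]
dequeue() returns 15 -> []
enqueue(22) -> [22]
Final queue (front to back): [22]


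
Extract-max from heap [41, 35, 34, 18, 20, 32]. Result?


Max = 41
Replace root with last, heapify down
Resulting heap: [35, 32, 34, 18, 20]


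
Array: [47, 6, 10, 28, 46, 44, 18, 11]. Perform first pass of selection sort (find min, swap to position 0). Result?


After one pass: [6, 47, 10, 28, 46, 44, 18, 11]


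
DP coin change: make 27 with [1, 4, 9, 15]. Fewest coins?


dp[0]=0; dp[i]=1+min(dp[i-c] for c in coins)
...dp[22]=3, dp[23]=3, dp[24]=2, dp[25]=3, dp[26]=4, dp[27]=3
Minimum coins for 27 = 3


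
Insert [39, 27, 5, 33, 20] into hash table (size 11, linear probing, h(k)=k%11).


Insertions: 39->slot 6; 27->slot 5; 5->slot 7; 33->slot 0; 20->slot 9
Table: [33, None, None, None, None, 27, 39, 5, None, 20, None]


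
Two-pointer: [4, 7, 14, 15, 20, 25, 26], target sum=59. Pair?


Two pointers: lo=0, hi=6
No pair sums to 59


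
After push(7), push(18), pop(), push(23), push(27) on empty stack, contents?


push(7) -> [7]
push(18) -> [7, 18]
pop() returns 18 -> [7]
push(23) -> [7, 23]
push(27) -> [7, 23, 27]
Final stack (bottom to top): [7, 23, 27]


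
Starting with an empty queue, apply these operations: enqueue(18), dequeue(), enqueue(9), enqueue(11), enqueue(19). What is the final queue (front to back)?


enqueue(18) -> [18]
dequeue() returns 18 -> []
enqueue(9) -> [9]
enqueue(11) -> [9, 11]
enqueue(19) -> [9, 11, 19]
Final queue (front to back): [9, 11, 19]


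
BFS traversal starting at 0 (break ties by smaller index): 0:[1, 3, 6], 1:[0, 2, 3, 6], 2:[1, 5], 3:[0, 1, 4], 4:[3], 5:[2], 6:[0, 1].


BFS queue: start with [0]
Visit order: [0, 1, 3, 6, 2, 4, 5]


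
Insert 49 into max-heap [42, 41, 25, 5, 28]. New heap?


Append 49: [42, 41, 25, 5, 28, 49]
Bubble up: swap idx 5(49) with idx 2(25); swap idx 2(49) with idx 0(42)
Result: [49, 41, 42, 5, 28, 25]


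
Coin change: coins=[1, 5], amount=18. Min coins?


dp[0]=0; dp[i]=1+min(dp[i-c] for c in coins)
...dp[13]=5, dp[14]=6, dp[15]=3, dp[16]=4, dp[17]=5, dp[18]=6
Minimum coins for 18 = 6


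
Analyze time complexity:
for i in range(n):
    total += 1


Per nesting level: O(n) = O(n)
Complexity: O(n)


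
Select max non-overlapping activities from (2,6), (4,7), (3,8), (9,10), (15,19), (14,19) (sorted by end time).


Greedy: pick earliest-ending, then skip overlaps.
Selected (3 activities): [(2, 6), (9, 10), (15, 19)]


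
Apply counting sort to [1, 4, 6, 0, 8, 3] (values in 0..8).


Count array: [1, 1, 0, 1, 1, 0, 1, 0, 1]
Reconstruct: [0, 1, 3, 4, 6, 8]


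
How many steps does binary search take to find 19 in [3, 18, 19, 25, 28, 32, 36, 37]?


Search for 19:
[0,7] mid=3 arr[3]=25
[0,2] mid=1 arr[1]=18
[2,2] mid=2 arr[2]=19
Total: 3 comparisons


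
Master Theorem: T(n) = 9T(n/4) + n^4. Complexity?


a=9, b=4, c=4. log_4(9)=1.585 < c=4. Case 3: O(n^c) = O(n^4)
Complexity: O(n^4)


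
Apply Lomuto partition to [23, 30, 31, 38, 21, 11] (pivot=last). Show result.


Elements <= 11 go left of pivot.
Result: [11, 30, 31, 38, 21, 23], pivot at index 0


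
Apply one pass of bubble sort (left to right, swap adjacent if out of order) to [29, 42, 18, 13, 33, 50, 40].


After one pass: [29, 18, 13, 33, 42, 40, 50]


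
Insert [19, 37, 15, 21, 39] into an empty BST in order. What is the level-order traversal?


Root = 19; build tree by BST insertion.
Level-Order traversal: [19, 15, 37, 21, 39]


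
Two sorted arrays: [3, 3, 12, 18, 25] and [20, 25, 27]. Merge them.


Compare heads, take smaller each step.
Merged: [3, 3, 12, 18, 20, 25, 25, 27]


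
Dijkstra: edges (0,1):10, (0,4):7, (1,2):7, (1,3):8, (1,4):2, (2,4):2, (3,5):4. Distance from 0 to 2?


Dijkstra from 0:
Distances: {0: 0, 1: 9, 2: 9, 3: 17, 4: 7, 5: 21}
Shortest distance to 2 = 9, path = [0, 4, 2]


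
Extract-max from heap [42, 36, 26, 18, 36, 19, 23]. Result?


Max = 42
Replace root with last, heapify down
Resulting heap: [36, 36, 26, 18, 23, 19]


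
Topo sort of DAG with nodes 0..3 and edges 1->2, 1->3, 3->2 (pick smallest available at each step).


Kahn's algorithm, process smallest node first
Order: [0, 1, 3, 2]


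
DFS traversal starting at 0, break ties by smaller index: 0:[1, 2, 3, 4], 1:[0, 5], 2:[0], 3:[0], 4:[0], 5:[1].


DFS stack-based: start with [0]
Visit order: [0, 1, 5, 2, 3, 4]
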